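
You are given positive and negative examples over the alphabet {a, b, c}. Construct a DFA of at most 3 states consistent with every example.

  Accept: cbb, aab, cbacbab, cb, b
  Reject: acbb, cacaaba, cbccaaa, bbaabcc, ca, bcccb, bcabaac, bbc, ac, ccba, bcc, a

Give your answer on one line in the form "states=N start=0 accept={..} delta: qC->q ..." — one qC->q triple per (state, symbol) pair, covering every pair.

states=3 start=0 accept={0} delta: 0a->1 0b->0 0c->1 1a->1 1b->0 1c->2 2a->1 2b->2 2c->2

Fold the examples into a partial DFA from state 0: repeatedly fix the first undefined (state, symbol) met by the shortest-then-alphabetical prefix, trying targets in increasing order and rejecting any under which an Accept and a Reject string meet in one state with the same remainder; add a state when all current targets are rejected. Accepting states are where Accept strings end.
a: 0a undefined. 0a->0: no, cbb/acbb meet in 0 with "cbb" left. Open state 1: 0a->1.
b: 0b undefined. 0b->0: ok.
c: 0c undefined. 0c->0: no, cbb/bcccb meet in 0. 0c->1: ok.
aa: 1a undefined. 1a->0: no, aab/ca meet in 0. 1a->1: ok.
ac: 1c undefined. 1c->0: no, aab/bcccb meet in 1 with "b" left. 1c->1: no, cbb/acbb meet in 1 with "bb" left. Open state 2: 1c->2.
cb: 1b undefined. 1b->0: ok.
acb: 2b undefined. 2b->0: no, cbb/acbb meet in 0. 2b->1: no, cbb/acbb meet in 0. 2b->2: ok.
bccc: 2c undefined. 2c->0: no, cbb/bcccb meet in 0. 2c->1: no, cbb/bcccb meet in 0. 2c->2: ok.
caca: 2a undefined. 2a->0: no, cbb/ccba meet in 0. 2a->1: ok.
All examples now run through 3 states with every (state, symbol) defined. Accept strings end in {0}, Reject strings end in {1,2}; accept={0}.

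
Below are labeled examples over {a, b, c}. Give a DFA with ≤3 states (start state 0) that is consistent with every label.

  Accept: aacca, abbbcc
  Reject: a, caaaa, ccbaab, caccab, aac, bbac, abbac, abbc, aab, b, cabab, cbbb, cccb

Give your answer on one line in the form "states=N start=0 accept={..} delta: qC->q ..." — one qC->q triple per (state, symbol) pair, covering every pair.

State merging on the prefix tree: take the shortest (then alphabetical) example prefix whose next move is undefined and point that move at state 0, else 1, else 2, ...; a target is out if some Accept/Reject pair would then sit in one state with the same input left (inseparable). If every existing state is out, open a new one.
a: 0a undefined. 0a->0: ok.
b: 0b undefined. 0b->0: ok.
c: 0c undefined. 0c->0: no, aacca/a meet in 0. Open state 1: 0c->1.
ca: 1a undefined. 1a->0: ok.
cb: 1b undefined. 1b->0: ok.
cc: 1c undefined. 1c->0: no, aacca/a meet in 0. 1c->1: no, aacca/a meet in 0. Open state 2: 1c->2.
ccb: 2b undefined. 2b->0: ok.
ccc: 2c undefined. 2c->0: ok.
aacca: 2a undefined. 2a->0: no, aacca/a meet in 0. 2a->1: no, aacca/aac meet in 1. 2a->2: ok.
All examples now run through 3 states with every (state, symbol) defined. Accept strings end in {2}, Reject strings end in {0,1}; accept={2}.

states=3 start=0 accept={2} delta: 0a->0 0b->0 0c->1 1a->0 1b->0 1c->2 2a->2 2b->0 2c->0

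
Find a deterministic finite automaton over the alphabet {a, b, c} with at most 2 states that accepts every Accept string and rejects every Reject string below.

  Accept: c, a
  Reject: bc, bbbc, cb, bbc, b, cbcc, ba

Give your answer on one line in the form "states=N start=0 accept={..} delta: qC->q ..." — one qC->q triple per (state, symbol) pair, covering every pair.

State merging on the prefix tree: take the shortest (then alphabetical) example prefix whose next move is undefined and point that move at state 0, else 1, else 2, ...; a target is out if some Accept/Reject pair would then sit in one state with the same input left (inseparable). If every existing state is out, open a new one.
a: 0a undefined. 0a->0: ok.
b: 0b undefined. 0b->0: no, c/bc meet in 0 with "c" left. Open state 1: 0b->1.
c: 0c undefined. 0c->0: ok.
ba: 1a undefined. 1a->0: no, c/ba meet in 0. 1a->1: ok.
bb: 1b undefined. 1b->0: no, c/bbc meet in 0. 1b->1: ok.
bc: 1c undefined. 1c->0: no, c/bc meet in 0. 1c->1: ok.
All examples now run through 2 states with every (state, symbol) defined. Accept strings end in {0}, Reject strings end in {1}; accept={0}.

states=2 start=0 accept={0} delta: 0a->0 0b->1 0c->0 1a->1 1b->1 1c->1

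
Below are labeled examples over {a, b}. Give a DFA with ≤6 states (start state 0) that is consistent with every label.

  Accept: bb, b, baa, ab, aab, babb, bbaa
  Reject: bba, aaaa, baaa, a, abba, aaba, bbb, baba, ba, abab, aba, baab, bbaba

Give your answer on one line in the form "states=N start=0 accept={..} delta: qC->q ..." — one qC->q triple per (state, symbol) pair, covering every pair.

Grow the machine one transition at a time. Run the examples from 0; the earliest place one falls off (shortest prefix, ties alphabetical) gets sent to the lowest-numbered state that keeps every Accept/Reject pair distinguishable — a pair clashes when both reach the same state with identical unread suffix — and to a fresh state only if none does.
a: 0a undefined. 0a->0: ok.
b: 0b undefined. 0b->0: no, bb/bba meet in 0. Open state 1: 0b->1.
ba: 1a undefined. 1a->0: no, b/abab meet in 1. 1a->1: no, bb/abab meet in 1 with "b" left. Open state 2: 1a->2.
bb: 1b undefined. 1b->0: no, bb/bba meet in 0. 1b->1: no, bb/bbb meet in 1. 1b->2: no, bb/aaba meet in 2. Open state 3: 1b->3.
baa: 2a undefined. 2a->0: no, b/baab meet in 1. 2a->1: no, bb/baab meet in 3. 2a->2: no, baa/baaa meet in 2. 2a->3: ok.
bab: 2b undefined. 2b->0: ok.
bba: 3a undefined. 3a->0: no, bbaa/bba meet in 0. 3a->1: no, b/bba meet in 1. 3a->2: ok.
bbb: 3b undefined. 3b->0: ok.
All examples now run through 4 states with every (state, symbol) defined. Accept strings end in {1,3}, Reject strings end in {0,2}; accept={1,3}.

states=4 start=0 accept={1,3} delta: 0a->0 0b->1 1a->2 1b->3 2a->3 2b->0 3a->2 3b->0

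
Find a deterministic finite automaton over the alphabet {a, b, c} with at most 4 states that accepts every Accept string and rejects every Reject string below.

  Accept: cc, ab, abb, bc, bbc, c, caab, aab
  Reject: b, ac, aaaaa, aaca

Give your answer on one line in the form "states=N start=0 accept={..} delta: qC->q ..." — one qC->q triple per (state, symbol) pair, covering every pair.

Grow the machine one transition at a time. Run the examples from 0; the earliest place one falls off (shortest prefix, ties alphabetical) gets sent to the lowest-numbered state that keeps every Accept/Reject pair distinguishable — a pair clashes when both reach the same state with identical unread suffix — and to a fresh state only if none does.
a: 0a undefined. 0a->0: no, ab/b meet in 0 with "b" left. Open state 1: 0a->1.
b: 0b undefined. 0b->0: ok.
c: 0c undefined. 0c->0: no, cc/b meet in 0. 0c->1: no, cc/ac meet in 1 with "c" left. Open state 2: 0c->2.
aa: 1a undefined. 1a->0: no, aab/b meet in 0. 1a->1: ok.
ab: 1b undefined. 1b->0: no, ab/b meet in 0. 1b->1: no, ab/aaaaa meet in 1. 1b->2: ok.
ac: 1c undefined. 1c->0: ok.
ca: 2a undefined. 2a->0: ok.
cc: 2c undefined. 2c->0: no, cc/b meet in 0. 2c->1: no, cc/aaaaa meet in 1. 2c->2: ok.
abb: 2b undefined. 2b->0: no, abb/b meet in 0. 2b->1: no, abb/aaaaa meet in 1. 2b->2: ok.
All examples now run through 3 states with every (state, symbol) defined. Accept strings end in {2}, Reject strings end in {0,1}; accept={2}.

states=3 start=0 accept={2} delta: 0a->1 0b->0 0c->2 1a->1 1b->2 1c->0 2a->0 2b->2 2c->2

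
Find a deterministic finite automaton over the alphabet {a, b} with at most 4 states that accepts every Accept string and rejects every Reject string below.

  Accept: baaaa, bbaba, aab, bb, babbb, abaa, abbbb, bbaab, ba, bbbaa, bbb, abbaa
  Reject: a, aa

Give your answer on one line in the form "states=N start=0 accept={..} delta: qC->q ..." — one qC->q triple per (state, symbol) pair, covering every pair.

Fold the examples into a partial DFA from state 0: repeatedly fix the first undefined (state, symbol) met by the shortest-then-alphabetical prefix, trying targets in increasing order and rejecting any under which an Accept and a Reject string meet in one state with the same remainder; add a state when all current targets are rejected. Accepting states are where Accept strings end.
a: 0a undefined. 0a->0: ok.
b: 0b undefined. 0b->0: no, baaaa/a meet in 0. Open state 1: 0b->1.
ba: 1a undefined. 1a->0: no, baaaa/a meet in 0. 1a->1: ok.
bb: 1b undefined. 1b->0: no, bb/a meet in 0. 1b->1: ok.
All examples now run through 2 states with every (state, symbol) defined. Accept strings end in {1}, Reject strings end in {0}; accept={1}.

states=2 start=0 accept={1} delta: 0a->0 0b->1 1a->1 1b->1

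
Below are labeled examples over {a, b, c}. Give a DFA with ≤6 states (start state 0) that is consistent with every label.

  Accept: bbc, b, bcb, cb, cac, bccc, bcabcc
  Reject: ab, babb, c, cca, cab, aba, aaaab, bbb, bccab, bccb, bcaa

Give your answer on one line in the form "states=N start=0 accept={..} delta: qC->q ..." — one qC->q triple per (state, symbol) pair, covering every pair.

Fold the examples into a partial DFA from state 0: repeatedly fix the first undefined (state, symbol) met by the shortest-then-alphabetical prefix, trying targets in increasing order and rejecting any under which an Accept and a Reject string meet in one state with the same remainder; add a state when all current targets are rejected. Accepting states are where Accept strings end.
a: 0a undefined. 0a->0: no, b/ab meet in 0 with "b" left. Open state 1: 0a->1.
b: 0b undefined. 0b->0: no, bbc/c meet in 0 with "c" left. 0b->1: ok.
c: 0c undefined. 0c->0: no, b/cca meet in 1. 0c->1: no, b/c meet in 1. Open state 2: 0c->2.
aa: 1a undefined. 1a->0: no, b/aaaab meet in 1. 1a->1: ok.
ab: 1b undefined. 1b->0: no, bbc/c meet in 2. 1b->1: no, b/ab meet in 1. 1b->2: no, cb/babb meet in 2 with "b" left. Open state 3: 1b->3.
bc: 1c undefined. 1c->0: no, b/bcaa meet in 1. 1c->1: no, b/bcaa meet in 1. 1c->2: ok.
ca: 2a undefined. 2a->0: no, b/cab meet in 1. 2a->1: no, b/bcaa meet in 1. 2a->2: no, bcb/cab meet in 2 with "b" left. 2a->3: ok.
cb: 2b undefined. 2b->0: ok.
cc: 2c undefined. 2c->0: no, b/cca meet in 1. 2c->1: no, b/cca meet in 1. 2c->2: no, bcb/bccb meet in 0. 2c->3: ok.
aba: 3a undefined. 3a->0: no, b/bccab meet in 1. 3a->1: no, b/cca meet in 1. 3a->2: no, bcb/bccab meet in 0. 3a->3: ok.
bbb: 3b undefined. 3b->0: no, bcb/babb meet in 0. 3b->1: no, b/babb meet in 1. 3b->2: ok.
bbc: 3c undefined. 3c->0: ok.
All examples now run through 4 states with every (state, symbol) defined. Accept strings end in {0,1}, Reject strings end in {2,3}; accept={0,1}.

states=4 start=0 accept={0,1} delta: 0a->1 0b->1 0c->2 1a->1 1b->3 1c->2 2a->3 2b->0 2c->3 3a->3 3b->2 3c->0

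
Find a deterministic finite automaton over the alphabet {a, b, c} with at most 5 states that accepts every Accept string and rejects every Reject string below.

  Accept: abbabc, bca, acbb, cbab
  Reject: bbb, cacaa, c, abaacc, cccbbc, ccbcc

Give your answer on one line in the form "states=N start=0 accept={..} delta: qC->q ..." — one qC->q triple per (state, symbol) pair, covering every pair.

states=4 start=0 accept={2,3} delta: 0a->0 0b->1 0c->0 1a->3 1b->2 1c->1 2a->3 2b->0 2c->0 3a->0 3b->3 3c->2

State merging on the prefix tree: take the shortest (then alphabetical) example prefix whose next move is undefined and point that move at state 0, else 1, else 2, ...; a target is out if some Accept/Reject pair would then sit in one state with the same input left (inseparable). If every existing state is out, open a new one.
a: 0a undefined. 0a->0: ok.
b: 0b undefined. 0b->0: no, abbabc/c meet in 0 with "c" left. Open state 1: 0b->1.
c: 0c undefined. 0c->0: ok.
bb: 1b undefined. 1b->0: no, acbb/cacaa meet in 0. 1b->1: no, acbb/bbb meet in 1. Open state 2: 1b->2.
bc: 1c undefined. 1c->0: no, bca/cacaa meet in 0. 1c->1: ok.
aba: 1a undefined. 1a->0: no, bca/cacaa meet in 0. 1a->1: no, bca/abaacc meet in 1. 1a->2: no, cbab/bbb meet in 2 with "b" left. Open state 3: 1a->3.
bbb: 2b undefined. 2b->0: ok.
abaa: 3a undefined. 3a->0: ok.
abba: 2a undefined. 2a->0: no, abbabc/ccbcc meet in 1. 2a->1: no, abbabc/cccbbc meet in 2 with "c" left. 2a->2: no, abbabc/bbb meet in 0. 2a->3: ok.
cbab: 3b undefined. 3b->0: no, abbabc/bbb meet in 0. 3b->1: no, abbabc/ccbcc meet in 1. 3b->2: no, abbabc/cccbbc meet in 2 with "c" left. 3b->3: ok.
abbabc: 3c undefined. 3c->0: no, abbabc/bbb meet in 0. 3c->1: no, abbabc/ccbcc meet in 1. 3c->2: ok.
cccbbc: 2c undefined. 2c->0: ok.
All examples now run through 4 states with every (state, symbol) defined. Accept strings end in {2,3}, Reject strings end in {0,1}; accept={2,3}.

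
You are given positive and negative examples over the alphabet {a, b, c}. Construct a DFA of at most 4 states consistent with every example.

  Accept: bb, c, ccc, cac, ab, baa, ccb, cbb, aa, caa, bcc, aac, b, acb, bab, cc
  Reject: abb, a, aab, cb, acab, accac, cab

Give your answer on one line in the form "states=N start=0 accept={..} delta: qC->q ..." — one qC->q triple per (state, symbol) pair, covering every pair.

states=4 start=0 accept={0,2} delta: 0a->1 0b->0 0c->2 1a->2 1b->2 1c->3 2a->2 2b->1 2c->0 3a->2 3b->0 3c->0

Fold the examples into a partial DFA from state 0: repeatedly fix the first undefined (state, symbol) met by the shortest-then-alphabetical prefix, trying targets in increasing order and rejecting any under which an Accept and a Reject string meet in one state with the same remainder; add a state when all current targets are rejected. Accepting states are where Accept strings end.
a: 0a undefined. 0a->0: no, bb/abb meet in 0 with "bb" left. Open state 1: 0a->1.
b: 0b undefined. 0b->0: ok.
c: 0c undefined. 0c->0: no, bb/cb meet in 0. 0c->1: no, c/a meet in 1. Open state 2: 0c->2.
aa: 1a undefined. 1a->0: no, bb/aab meet in 0. 1a->1: no, ab/aab meet in 1 with "b" left. 1a->2: ok.
ab: 1b undefined. 1b->0: no, bb/abb meet in 0. 1b->1: no, ab/abb meet in 1. 1b->2: ok.
ac: 1c undefined. 1c->0: no, c/acab meet in 2. 1c->1: no, bcc/accac meet in 2 with "c" left. 1c->2: no, acb/abb meet in 2 with "b" left. Open state 3: 1c->3.
ca: 2a undefined. 2a->0: no, bb/cab meet in 0. 2a->1: no, c/cab meet in 2. 2a->2: ok.
cb: 2b undefined. 2b->0: no, bb/abb meet in 0. 2b->1: ok.
cc: 2c undefined. 2c->0: ok.
aca: 3a undefined. 3a->0: no, bb/acab meet in 0. 3a->1: no, c/acab meet in 2. 3a->2: ok.
acb: 3b undefined. 3b->0: ok.
acc: 3c undefined. 3c->0: ok.
All examples now run through 4 states with every (state, symbol) defined. Accept strings end in {0,2}, Reject strings end in {1,3}; accept={0,2}.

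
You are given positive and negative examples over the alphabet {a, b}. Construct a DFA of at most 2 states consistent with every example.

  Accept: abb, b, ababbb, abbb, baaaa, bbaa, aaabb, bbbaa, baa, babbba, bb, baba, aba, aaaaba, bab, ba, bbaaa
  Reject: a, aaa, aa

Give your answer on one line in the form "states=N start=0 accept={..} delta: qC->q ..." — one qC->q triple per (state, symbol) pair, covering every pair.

states=2 start=0 accept={1} delta: 0a->0 0b->1 1a->1 1b->1

Grow the machine one transition at a time. Run the examples from 0; the earliest place one falls off (shortest prefix, ties alphabetical) gets sent to the lowest-numbered state that keeps every Accept/Reject pair distinguishable — a pair clashes when both reach the same state with identical unread suffix — and to a fresh state only if none does.
a: 0a undefined. 0a->0: ok.
b: 0b undefined. 0b->0: no, abb/a meet in 0. Open state 1: 0b->1.
ba: 1a undefined. 1a->0: no, baaaa/a meet in 0. 1a->1: ok.
bb: 1b undefined. 1b->0: no, abb/a meet in 0. 1b->1: ok.
All examples now run through 2 states with every (state, symbol) defined. Accept strings end in {1}, Reject strings end in {0}; accept={1}.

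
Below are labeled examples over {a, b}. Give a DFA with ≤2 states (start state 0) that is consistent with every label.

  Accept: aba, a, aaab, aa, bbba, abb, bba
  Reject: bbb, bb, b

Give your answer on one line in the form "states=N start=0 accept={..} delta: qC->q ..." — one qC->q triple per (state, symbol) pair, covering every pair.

Grow the machine one transition at a time. Run the examples from 0; the earliest place one falls off (shortest prefix, ties alphabetical) gets sent to the lowest-numbered state that keeps every Accept/Reject pair distinguishable — a pair clashes when both reach the same state with identical unread suffix — and to a fresh state only if none does.
a: 0a undefined. 0a->0: no, aaab/b meet in 0 with "b" left. Open state 1: 0a->1.
b: 0b undefined. 0b->0: ok.
aa: 1a undefined. 1a->0: no, aa/bbb meet in 0. 1a->1: ok.
ab: 1b undefined. 1b->0: no, aaab/bbb meet in 0. 1b->1: ok.
All examples now run through 2 states with every (state, symbol) defined. Accept strings end in {1}, Reject strings end in {0}; accept={1}.

states=2 start=0 accept={1} delta: 0a->1 0b->0 1a->1 1b->1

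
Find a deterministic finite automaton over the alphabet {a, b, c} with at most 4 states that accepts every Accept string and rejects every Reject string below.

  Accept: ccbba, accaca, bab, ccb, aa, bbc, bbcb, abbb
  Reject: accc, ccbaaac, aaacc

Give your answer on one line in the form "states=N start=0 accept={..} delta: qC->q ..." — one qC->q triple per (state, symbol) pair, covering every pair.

Grow the machine one transition at a time. Run the examples from 0; the earliest place one falls off (shortest prefix, ties alphabetical) gets sent to the lowest-numbered state that keeps every Accept/Reject pair distinguishable — a pair clashes when both reach the same state with identical unread suffix — and to a fresh state only if none does.
a: 0a undefined. 0a->0: ok.
b: 0b undefined. 0b->0: ok.
c: 0c undefined. 0c->0: no, ccbba/accc meet in 0. Open state 1: 0c->1.
cc: 1c undefined. 1c->0: no, ccbba/aaacc meet in 0. 1c->1: no, bbc/accc meet in 1. Open state 2: 1c->2.
ccb: 2b undefined. 2b->0: no, bbc/ccbaaac meet in 1. 2b->1: ok.
acca: 2a undefined. 2a->0: ok.
accc: 2c undefined. 2c->0: no, bab/accc meet in 0. 2c->1: no, ccb/accc meet in 1. 2c->2: ok.
bbcb: 1b undefined. 1b->0: ok.
ccba: 1a undefined. 1a->0: no, ccb/ccbaaac meet in 1. 1a->1: ok.
All examples now run through 3 states with every (state, symbol) defined. Accept strings end in {0,1}, Reject strings end in {2}; accept={0,1}.

states=3 start=0 accept={0,1} delta: 0a->0 0b->0 0c->1 1a->1 1b->0 1c->2 2a->0 2b->1 2c->2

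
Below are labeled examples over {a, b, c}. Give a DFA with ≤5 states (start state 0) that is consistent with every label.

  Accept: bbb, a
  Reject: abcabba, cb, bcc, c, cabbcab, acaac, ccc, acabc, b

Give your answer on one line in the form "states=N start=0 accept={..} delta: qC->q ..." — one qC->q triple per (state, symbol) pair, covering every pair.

Grow the machine one transition at a time. Run the examples from 0; the earliest place one falls off (shortest prefix, ties alphabetical) gets sent to the lowest-numbered state that keeps every Accept/Reject pair distinguishable — a pair clashes when both reach the same state with identical unread suffix — and to a fresh state only if none does.
a: 0a undefined. 0a->0: ok.
b: 0b undefined. 0b->0: no, bbb/b meet in 0. Open state 1: 0b->1.
c: 0c undefined. 0c->0: no, a/c meet in 0. 0c->1: ok.
bb: 1b undefined. 1b->0: no, bbb/c meet in 1. 1b->1: no, bbb/cb meet in 1. Open state 2: 1b->2.
bc: 1c undefined. 1c->0: ok.
ca: 1a undefined. 1a->0: no, a/acabc meet in 0. 1a->1: no, a/acaac meet in 0. 1a->2: ok.
bbb: 2b undefined. 2b->0: ok.
acaa: 2a undefined. 2a->0: no, bbb/abcabba meet in 0. 2a->1: no, bbb/acaac meet in 0. 2a->2: ok.
acaac: 2c undefined. 2c->0: no, bbb/acaac meet in 0. 2c->1: ok.
All examples now run through 3 states with every (state, symbol) defined. Accept strings end in {0}, Reject strings end in {1,2}; accept={0}.

states=3 start=0 accept={0} delta: 0a->0 0b->1 0c->1 1a->2 1b->2 1c->0 2a->2 2b->0 2c->1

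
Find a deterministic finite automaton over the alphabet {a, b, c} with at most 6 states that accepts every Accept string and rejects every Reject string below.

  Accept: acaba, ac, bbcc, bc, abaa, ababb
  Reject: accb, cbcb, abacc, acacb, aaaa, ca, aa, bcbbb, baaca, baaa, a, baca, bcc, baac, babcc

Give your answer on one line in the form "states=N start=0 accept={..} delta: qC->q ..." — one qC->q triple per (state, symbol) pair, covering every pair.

Grow the machine one transition at a time. Run the examples from 0; the earliest place one falls off (shortest prefix, ties alphabetical) gets sent to the lowest-numbered state that keeps every Accept/Reject pair distinguishable — a pair clashes when both reach the same state with identical unread suffix — and to a fresh state only if none does.
a: 0a undefined. 0a->0: ok.
b: 0b undefined. 0b->0: no, ac/baac meet in 0 with "c" left. Open state 1: 0b->1.
c: 0c undefined. 0c->0: no, ac/aaaa meet in 0. 0c->1: ok.
ba: 1a undefined. 1a->0: no, acaba/aaaa meet in 0. 1a->1: no, ac/ca meet in 1. Open state 2: 1a->2.
bb: 1b undefined. 1b->0: ok.
bc: 1c undefined. 1c->0: no, ac/accb meet in 1. 1c->1: no, ac/bcc meet in 1. 1c->2: no, bbcc/ca meet in 2. Open state 3: 1c->3.
baa: 2a undefined. 2a->0: no, ac/baac meet in 1. 2a->1: no, bbcc/baac meet in 3. 2a->2: no, abaa/ca meet in 2. 2a->3: ok.
bab: 2b undefined. 2b->0: no, acaba/cbcb meet in 0. 2b->1: no, acaba/ca meet in 2. 2b->2: no, ababb/ca meet in 2. 2b->3: no, acaba/baaa meet in 3 with "a" left. Open state 4: 2b->4.
bac: 2c undefined. 2c->0: no, ac/abacc meet in 1. 2c->1: no, bbcc/abacc meet in 3. 2c->2: no, bbcc/baca meet in 3. 2c->3: ok.
bcb: 3b undefined. 3b->0: ok.
bcc: 3c undefined. 3c->0: ok.
baaa: 3a undefined. 3a->0: ok.
babc: 4c undefined. 4c->0: no, ac/babcc meet in 1. 4c->1: no, bbcc/babcc meet in 3. 4c->2: no, bbcc/babcc meet in 3. 4c->3: ok.
ababb: 4b undefined. 4b->0: no, ababb/accb meet in 0. 4b->1: ok.
acaba: 4a undefined. 4a->0: no, acaba/accb meet in 0. 4a->1: ok.
All examples now run through 5 states with every (state, symbol) defined. Accept strings end in {1,3}, Reject strings end in {0,2}; accept={1,3}.

states=5 start=0 accept={1,3} delta: 0a->0 0b->1 0c->1 1a->2 1b->0 1c->3 2a->3 2b->4 2c->3 3a->0 3b->0 3c->0 4a->1 4b->1 4c->3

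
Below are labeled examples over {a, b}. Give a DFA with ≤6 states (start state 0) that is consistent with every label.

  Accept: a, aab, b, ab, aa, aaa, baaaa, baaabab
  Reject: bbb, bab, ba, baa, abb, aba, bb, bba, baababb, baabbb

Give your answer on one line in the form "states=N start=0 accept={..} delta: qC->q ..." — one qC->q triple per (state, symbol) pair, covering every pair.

Fold the examples into a partial DFA from state 0: repeatedly fix the first undefined (state, symbol) met by the shortest-then-alphabetical prefix, trying targets in increasing order and rejecting any under which an Accept and a Reject string meet in one state with the same remainder; add a state when all current targets are rejected. Accepting states are where Accept strings end.
a: 0a undefined. 0a->0: ok.
b: 0b undefined. 0b->0: no, a/bbb meet in 0. Open state 1: 0b->1.
ba: 1a undefined. 1a->0: no, a/ba meet in 0. 1a->1: no, aab/ba meet in 1. Open state 2: 1a->2.
bb: 1b undefined. 1b->0: no, a/abb meet in 0. 1b->1: no, aab/bbb meet in 1. 1b->2: ok.
baa: 2a undefined. 2a->0: no, a/baa meet in 0. 2a->1: no, aab/baa meet in 1. 2a->2: no, baaaa/ba meet in 2. Open state 3: 2a->3.
bab: 2b undefined. 2b->0: no, a/bbb meet in 0. 2b->1: no, aab/bbb meet in 1. 2b->2: ok.
baaa: 3a undefined. 3a->0: no, baaabab/bbb meet in 2. 3a->1: no, baaaa/bbb meet in 2. 3a->2: no, baaaa/baa meet in 3. 3a->3: no, baaaa/baa meet in 3. Open state 4: 3a->4.
baab: 3b undefined. 3b->0: ok.
baaaa: 4a undefined. 4a->0: ok.
baaab: 4b undefined. 4b->0: ok.
All examples now run through 5 states with every (state, symbol) defined. Accept strings end in {0,1}, Reject strings end in {2,3}; accept={0,1}.

states=5 start=0 accept={0,1} delta: 0a->0 0b->1 1a->2 1b->2 2a->3 2b->2 3a->4 3b->0 4a->0 4b->0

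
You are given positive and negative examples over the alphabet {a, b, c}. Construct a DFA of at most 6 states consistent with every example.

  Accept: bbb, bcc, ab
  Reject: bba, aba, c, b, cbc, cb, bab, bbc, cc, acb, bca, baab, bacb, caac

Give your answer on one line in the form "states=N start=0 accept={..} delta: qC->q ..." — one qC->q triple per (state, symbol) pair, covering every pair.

Grow the machine one transition at a time. Run the examples from 0; the earliest place one falls off (shortest prefix, ties alphabetical) gets sent to the lowest-numbered state that keeps every Accept/Reject pair distinguishable — a pair clashes when both reach the same state with identical unread suffix — and to a fresh state only if none does.
a: 0a undefined. 0a->0: no, ab/b meet in 0 with "b" left. Open state 1: 0a->1.
b: 0b undefined. 0b->0: no, bbb/b meet in 0. 0b->1: ok.
c: 0c undefined. 0c->0: ok.
ab: 1b undefined. 1b->0: no, bbb/bba meet in 1. 1b->1: no, bbb/b meet in 1. Open state 2: 1b->2.
ac: 1c undefined. 1c->0: no, bcc/c meet in 0. 1c->1: no, bcc/b meet in 1. 1c->2: no, bbb/acb meet in 2 with "b" left. Open state 3: 1c->3.
ba: 1a undefined. 1a->0: no, ab/baab meet in 2. 1a->1: no, ab/bab meet in 2. 1a->2: no, bbb/bab meet in 2 with "b" left. 1a->3: no, bcc/caac meet in 3 with "c" left. Open state 4: 1a->4.
aba: 2a undefined. 2a->0: ok.
acb: 3b undefined. 3b->0: ok.
baa: 4a undefined. 4a->0: ok.
bab: 4b undefined. 4b->0: ok.
bac: 4c undefined. 4c->0: ok.
bbb: 2b undefined. 2b->0: no, bbb/bba meet in 0. 2b->1: no, bbb/b meet in 1. 2b->2: ok.
bbc: 2c undefined. 2c->0: ok.
bca: 3a undefined. 3a->0: ok.
bcc: 3c undefined. 3c->0: no, bcc/bba meet in 0. 3c->1: no, bcc/b meet in 1. 3c->2: ok.
All examples now run through 5 states with every (state, symbol) defined. Accept strings end in {2}, Reject strings end in {0,1,3}; accept={2}.

states=5 start=0 accept={2} delta: 0a->1 0b->1 0c->0 1a->4 1b->2 1c->3 2a->0 2b->2 2c->0 3a->0 3b->0 3c->2 4a->0 4b->0 4c->0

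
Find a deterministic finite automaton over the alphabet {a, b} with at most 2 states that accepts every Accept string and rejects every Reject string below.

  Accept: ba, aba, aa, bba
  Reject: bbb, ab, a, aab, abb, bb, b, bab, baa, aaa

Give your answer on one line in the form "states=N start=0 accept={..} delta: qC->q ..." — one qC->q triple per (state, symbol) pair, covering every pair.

Fold the examples into a partial DFA from state 0: repeatedly fix the first undefined (state, symbol) met by the shortest-then-alphabetical prefix, trying targets in increasing order and rejecting any under which an Accept and a Reject string meet in one state with the same remainder; add a state when all current targets are rejected. Accepting states are where Accept strings end.
a: 0a undefined. 0a->0: no, aa/a meet in 0. Open state 1: 0a->1.
b: 0b undefined. 0b->0: no, ba/a meet in 1. 0b->1: ok.
aa: 1a undefined. 1a->0: ok.
ab: 1b undefined. 1b->0: no, ba/ab meet in 0. 1b->1: ok.
All examples now run through 2 states with every (state, symbol) defined. Accept strings end in {0}, Reject strings end in {1}; accept={0}.

states=2 start=0 accept={0} delta: 0a->1 0b->1 1a->0 1b->1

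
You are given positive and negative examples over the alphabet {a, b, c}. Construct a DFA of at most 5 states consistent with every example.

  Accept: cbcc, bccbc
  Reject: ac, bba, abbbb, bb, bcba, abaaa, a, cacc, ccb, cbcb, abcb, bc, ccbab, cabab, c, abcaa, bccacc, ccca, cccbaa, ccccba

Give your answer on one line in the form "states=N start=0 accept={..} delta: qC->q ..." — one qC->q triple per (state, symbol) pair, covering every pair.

Grow the machine one transition at a time. Run the examples from 0; the earliest place one falls off (shortest prefix, ties alphabetical) gets sent to the lowest-numbered state that keeps every Accept/Reject pair distinguishable — a pair clashes when both reach the same state with identical unread suffix — and to a fresh state only if none does.
a: 0a undefined. 0a->0: ok.
b: 0b undefined. 0b->0: ok.
c: 0c undefined. 0c->0: no, cbcc/ac meet in 0. Open state 1: 0c->1.
ca: 1a undefined. 1a->0: ok.
cb: 1b undefined. 1b->0: no, cbcc/cacc meet in 1 with "c" left. 1b->1: ok.
cc: 1c undefined. 1c->0: no, cbcc/ac meet in 1. 1c->1: no, cbcc/ac meet in 1. Open state 2: 1c->2.
ccb: 2b undefined. 2b->0: no, bccbc/ac meet in 1. 2b->1: no, bccbc/cacc meet in 2. 2b->2: ok.
ccc: 2c undefined. 2c->0: no, cbcc/bba meet in 0. 2c->1: no, cbcc/ac meet in 1. 2c->2: no, cbcc/cacc meet in 2. Open state 3: 2c->3.
bcca: 2a undefined. 2a->0: ok.
ccca: 3a undefined. 3a->0: ok.
cccb: 3b undefined. 3b->0: ok.
cccc: 3c undefined. 3c->0: ok.
All examples now run through 4 states with every (state, symbol) defined. Accept strings end in {3}, Reject strings end in {0,1,2}; accept={3}.

states=4 start=0 accept={3} delta: 0a->0 0b->0 0c->1 1a->0 1b->1 1c->2 2a->0 2b->2 2c->3 3a->0 3b->0 3c->0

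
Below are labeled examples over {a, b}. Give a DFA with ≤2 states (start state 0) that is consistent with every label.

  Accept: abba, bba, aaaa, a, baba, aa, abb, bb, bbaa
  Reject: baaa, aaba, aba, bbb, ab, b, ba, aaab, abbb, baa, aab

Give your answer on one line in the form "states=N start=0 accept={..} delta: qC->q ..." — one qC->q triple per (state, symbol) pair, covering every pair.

states=2 start=0 accept={0} delta: 0a->0 0b->1 1a->1 1b->0

State merging on the prefix tree: take the shortest (then alphabetical) example prefix whose next move is undefined and point that move at state 0, else 1, else 2, ...; a target is out if some Accept/Reject pair would then sit in one state with the same input left (inseparable). If every existing state is out, open a new one.
a: 0a undefined. 0a->0: ok.
b: 0b undefined. 0b->0: no, abba/baaa meet in 0. Open state 1: 0b->1.
ba: 1a undefined. 1a->0: no, aaaa/baaa meet in 0. 1a->1: ok.
bb: 1b undefined. 1b->0: ok.
All examples now run through 2 states with every (state, symbol) defined. Accept strings end in {0}, Reject strings end in {1}; accept={0}.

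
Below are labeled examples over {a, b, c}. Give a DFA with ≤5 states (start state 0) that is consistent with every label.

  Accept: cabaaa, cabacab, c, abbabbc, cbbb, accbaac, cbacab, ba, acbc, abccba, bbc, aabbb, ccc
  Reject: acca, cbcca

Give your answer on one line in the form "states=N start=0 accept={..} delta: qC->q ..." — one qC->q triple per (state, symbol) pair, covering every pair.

State merging on the prefix tree: take the shortest (then alphabetical) example prefix whose next move is undefined and point that move at state 0, else 1, else 2, ...; a target is out if some Accept/Reject pair would then sit in one state with the same input left (inseparable). If every existing state is out, open a new one.
a: 0a undefined. 0a->0: ok.
b: 0b undefined. 0b->0: ok.
c: 0c undefined. 0c->0: no, cabaaa/acca meet in 0. Open state 1: 0c->1.
ca: 1a undefined. 1a->0: ok.
cb: 1b undefined. 1b->0: ok.
cc: 1c undefined. 1c->0: no, cabaaa/acca meet in 0. 1c->1: no, cabaaa/acca meet in 0. Open state 2: 1c->2.
ccc: 2c undefined. 2c->0: ok.
acca: 2a undefined. 2a->0: no, cabaaa/acca meet in 0. 2a->1: no, c/acca meet in 1. 2a->2: ok.
accb: 2b undefined. 2b->0: ok.
All examples now run through 3 states with every (state, symbol) defined. Accept strings end in {0,1}, Reject strings end in {2}; accept={0,1}.

states=3 start=0 accept={0,1} delta: 0a->0 0b->0 0c->1 1a->0 1b->0 1c->2 2a->2 2b->0 2c->0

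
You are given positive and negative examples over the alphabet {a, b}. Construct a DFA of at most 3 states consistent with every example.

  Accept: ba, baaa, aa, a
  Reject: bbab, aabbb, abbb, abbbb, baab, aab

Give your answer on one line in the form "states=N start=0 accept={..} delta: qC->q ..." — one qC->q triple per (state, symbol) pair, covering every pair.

states=2 start=0 accept={0} delta: 0a->0 0b->1 1a->0 1b->1

Fold the examples into a partial DFA from state 0: repeatedly fix the first undefined (state, symbol) met by the shortest-then-alphabetical prefix, trying targets in increasing order and rejecting any under which an Accept and a Reject string meet in one state with the same remainder; add a state when all current targets are rejected. Accepting states are where Accept strings end.
a: 0a undefined. 0a->0: ok.
b: 0b undefined. 0b->0: no, ba/bbab meet in 0. Open state 1: 0b->1.
ba: 1a undefined. 1a->0: ok.
bb: 1b undefined. 1b->0: no, ba/abbbb meet in 0. 1b->1: ok.
All examples now run through 2 states with every (state, symbol) defined. Accept strings end in {0}, Reject strings end in {1}; accept={0}.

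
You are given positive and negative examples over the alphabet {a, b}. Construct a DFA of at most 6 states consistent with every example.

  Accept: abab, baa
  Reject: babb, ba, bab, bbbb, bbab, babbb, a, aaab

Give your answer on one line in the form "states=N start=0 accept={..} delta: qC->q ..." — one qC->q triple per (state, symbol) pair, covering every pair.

Grow the machine one transition at a time. Run the examples from 0; the earliest place one falls off (shortest prefix, ties alphabetical) gets sent to the lowest-numbered state that keeps every Accept/Reject pair distinguishable — a pair clashes when both reach the same state with identical unread suffix — and to a fresh state only if none does.
a: 0a undefined. 0a->0: no, abab/bab meet in 0 with "bab" left. Open state 1: 0a->1.
b: 0b undefined. 0b->0: ok.
aa: 1a undefined. 1a->0: no, baa/bbbb meet in 0. 1a->1: no, baa/ba meet in 1. Open state 2: 1a->2.
ab: 1b undefined. 1b->0: no, abab/babb meet in 0. 1b->1: ok.
aaa: 2a undefined. 2a->0: ok.
abab: 2b undefined. 2b->0: no, abab/bbbb meet in 0. 2b->1: no, abab/babb meet in 1. 2b->2: ok.
All examples now run through 3 states with every (state, symbol) defined. Accept strings end in {2}, Reject strings end in {0,1}; accept={2}.

states=3 start=0 accept={2} delta: 0a->1 0b->0 1a->2 1b->1 2a->0 2b->2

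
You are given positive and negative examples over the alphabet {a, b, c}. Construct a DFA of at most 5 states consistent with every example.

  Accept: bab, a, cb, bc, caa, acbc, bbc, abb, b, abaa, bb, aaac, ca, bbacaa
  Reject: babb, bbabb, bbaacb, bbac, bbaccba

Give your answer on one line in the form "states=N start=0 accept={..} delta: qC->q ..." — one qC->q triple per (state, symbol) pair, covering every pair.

states=5 start=0 accept={0,1,2} delta: 0a->0 0b->1 0c->0 1a->1 1b->2 1c->0 2a->3 2b->3 2c->0 3a->3 3b->2 3c->4 4a->0 4b->3 4c->1

Grow the machine one transition at a time. Run the examples from 0; the earliest place one falls off (shortest prefix, ties alphabetical) gets sent to the lowest-numbered state that keeps every Accept/Reject pair distinguishable — a pair clashes when both reach the same state with identical unread suffix — and to a fresh state only if none does.
a: 0a undefined. 0a->0: ok.
b: 0b undefined. 0b->0: no, bab/babb meet in 0. Open state 1: 0b->1.
c: 0c undefined. 0c->0: ok.
ba: 1a undefined. 1a->0: no, abb/babb meet in 1 with "b" left. 1a->1: ok.
bb: 1b undefined. 1b->0: no, bab/bbabb meet in 0. 1b->1: no, bab/babb meet in 1. Open state 2: 1b->2.
bc: 1c undefined. 1c->0: ok.
bba: 2a undefined. 2a->0: no, bab/bbabb meet in 2. 2a->1: no, a/bbac meet in 0. 2a->2: no, bbc/bbac meet in 2 with "c" left. Open state 3: 2a->3.
bbc: 2c undefined. 2c->0: ok.
babb: 2b undefined. 2b->0: no, a/babb meet in 0. 2b->1: no, cb/babb meet in 1. 2b->2: no, bab/babb meet in 2. 2b->3: ok.
bbaa: 3a undefined. 3a->0: no, cb/bbaacb meet in 1. 3a->1: no, cb/bbaacb meet in 1. 3a->2: no, cb/bbaacb meet in 1. 3a->3: ok.
bbab: 3b undefined. 3b->0: no, cb/bbabb meet in 1. 3b->1: no, bab/bbabb meet in 2. 3b->2: ok.
bbac: 3c undefined. 3c->0: no, a/bbac meet in 0. 3c->1: no, bab/bbaacb meet in 2. 3c->2: no, bab/bbac meet in 2. 3c->3: no, bab/bbaacb meet in 2. Open state 4: 3c->4.
bbaca: 4a undefined. 4a->0: ok.
bbacc: 4c undefined. 4c->0: no, cb/bbaccba meet in 1. 4c->1: ok.
bbaacb: 4b undefined. 4b->0: no, a/bbaacb meet in 0. 4b->1: no, cb/bbaacb meet in 1. 4b->2: no, bab/bbaacb meet in 2. 4b->3: ok.
All examples now run through 5 states with every (state, symbol) defined. Accept strings end in {0,1,2}, Reject strings end in {3,4}; accept={0,1,2}.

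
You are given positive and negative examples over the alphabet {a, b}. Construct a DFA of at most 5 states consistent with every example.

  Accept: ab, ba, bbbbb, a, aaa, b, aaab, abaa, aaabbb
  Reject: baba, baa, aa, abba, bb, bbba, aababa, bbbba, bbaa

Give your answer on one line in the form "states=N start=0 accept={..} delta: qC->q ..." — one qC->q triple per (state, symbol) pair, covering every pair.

Fold the examples into a partial DFA from state 0: repeatedly fix the first undefined (state, symbol) met by the shortest-then-alphabetical prefix, trying targets in increasing order and rejecting any under which an Accept and a Reject string meet in one state with the same remainder; add a state when all current targets are rejected. Accepting states are where Accept strings end.
a: 0a undefined. 0a->0: no, a/aa meet in 0. Open state 1: 0a->1.
b: 0b undefined. 0b->0: no, ba/bbba meet in 1. 0b->1: no, ab/bb meet in 1 with "b" left. Open state 2: 0b->2.
aa: 1a undefined. 1a->0: ok.
ab: 1b undefined. 1b->0: no, ab/aa meet in 0. 1b->1: ok.
ba: 2a undefined. 2a->0: no, ab/baa meet in 1. 2a->1: ok.
bb: 2b undefined. 2b->0: no, ab/bbba meet in 1. 2b->1: no, ab/bb meet in 1. 2b->2: no, ab/bbba meet in 1. Open state 3: 2b->3.
bba: 3a undefined. 3a->0: no, ab/bbaa meet in 1. 3a->1: ok.
bbb: 3b undefined. 3b->0: no, ab/bbba meet in 1. 3b->1: ok.
All examples now run through 4 states with every (state, symbol) defined. Accept strings end in {1,2}, Reject strings end in {0,3}; accept={1,2}.

states=4 start=0 accept={1,2} delta: 0a->1 0b->2 1a->0 1b->1 2a->1 2b->3 3a->1 3b->1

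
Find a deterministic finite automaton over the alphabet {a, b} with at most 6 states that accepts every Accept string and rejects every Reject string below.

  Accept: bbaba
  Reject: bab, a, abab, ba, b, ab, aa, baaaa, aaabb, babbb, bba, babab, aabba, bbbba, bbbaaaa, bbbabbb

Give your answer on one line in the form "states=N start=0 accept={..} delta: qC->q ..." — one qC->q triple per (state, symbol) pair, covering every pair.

states=5 start=0 accept={4} delta: 0a->0 0b->1 1a->0 1b->2 2a->2 2b->3 3a->4 3b->0 4a->0 4b->0

Grow the machine one transition at a time. Run the examples from 0; the earliest place one falls off (shortest prefix, ties alphabetical) gets sent to the lowest-numbered state that keeps every Accept/Reject pair distinguishable — a pair clashes when both reach the same state with identical unread suffix — and to a fresh state only if none does.
a: 0a undefined. 0a->0: ok.
b: 0b undefined. 0b->0: no, bbaba/bab meet in 0. Open state 1: 0b->1.
ba: 1a undefined. 1a->0: ok.
bb: 1b undefined. 1b->0: no, bbaba/a meet in 0. 1b->1: no, bbaba/a meet in 0. Open state 2: 1b->2.
bba: 2a undefined. 2a->0: no, bbaba/a meet in 0. 2a->1: no, bbaba/bab meet in 1. 2a->2: ok.
bbb: 2b undefined. 2b->0: no, bbaba/a meet in 0. 2b->1: no, bbaba/a meet in 0. 2b->2: no, bbaba/aaabb meet in 2. Open state 3: 2b->3.
bbba: 3a undefined. 3a->0: no, bbaba/a meet in 0. 3a->1: no, bbaba/bab meet in 1. 3a->2: no, bbaba/aaabb meet in 2. 3a->3: no, bbaba/babbb meet in 3. Open state 4: 3a->4.
bbbb: 3b undefined. 3b->0: ok.
bbbaa: 4a undefined. 4a->0: ok.
bbbab: 4b undefined. 4b->0: ok.
All examples now run through 5 states with every (state, symbol) defined. Accept strings end in {4}, Reject strings end in {0,1,2,3}; accept={4}.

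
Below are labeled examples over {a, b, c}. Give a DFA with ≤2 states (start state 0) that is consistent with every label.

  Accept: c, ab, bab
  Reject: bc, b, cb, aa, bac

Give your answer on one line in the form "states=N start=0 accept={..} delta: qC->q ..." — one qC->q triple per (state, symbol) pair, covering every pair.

Grow the machine one transition at a time. Run the examples from 0; the earliest place one falls off (shortest prefix, ties alphabetical) gets sent to the lowest-numbered state that keeps every Accept/Reject pair distinguishable — a pair clashes when both reach the same state with identical unread suffix — and to a fresh state only if none does.
a: 0a undefined. 0a->0: no, ab/b meet in 0 with "b" left. Open state 1: 0a->1.
b: 0b undefined. 0b->0: no, c/bc meet in 0 with "c" left. 0b->1: ok.
c: 0c undefined. 0c->0: ok.
aa: 1a undefined. 1a->0: no, c/aa meet in 0. 1a->1: ok.
ab: 1b undefined. 1b->0: ok.
bc: 1c undefined. 1c->0: no, c/bc meet in 0. 1c->1: ok.
All examples now run through 2 states with every (state, symbol) defined. Accept strings end in {0}, Reject strings end in {1}; accept={0}.

states=2 start=0 accept={0} delta: 0a->1 0b->1 0c->0 1a->1 1b->0 1c->1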